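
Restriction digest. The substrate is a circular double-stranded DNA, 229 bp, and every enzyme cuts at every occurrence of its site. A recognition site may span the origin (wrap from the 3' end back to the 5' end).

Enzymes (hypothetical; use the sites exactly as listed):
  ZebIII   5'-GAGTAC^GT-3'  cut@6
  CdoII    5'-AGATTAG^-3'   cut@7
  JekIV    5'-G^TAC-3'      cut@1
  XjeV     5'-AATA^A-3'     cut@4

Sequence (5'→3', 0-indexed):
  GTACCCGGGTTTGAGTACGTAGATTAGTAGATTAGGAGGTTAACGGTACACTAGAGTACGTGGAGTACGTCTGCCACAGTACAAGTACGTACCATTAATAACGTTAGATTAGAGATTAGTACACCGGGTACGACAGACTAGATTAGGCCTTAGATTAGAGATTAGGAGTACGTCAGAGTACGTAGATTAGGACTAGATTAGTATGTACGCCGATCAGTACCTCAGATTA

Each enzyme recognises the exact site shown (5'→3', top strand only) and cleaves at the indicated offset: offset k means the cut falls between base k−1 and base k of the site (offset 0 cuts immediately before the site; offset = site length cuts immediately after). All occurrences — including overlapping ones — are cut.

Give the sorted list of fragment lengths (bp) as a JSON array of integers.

[3,3,3,3,3,3,4,4,6,6,7,7,7,8,9,9,9,10,11,11,11,11,12,12,12,13,14,18]

Per-enzyme occurrences:
  ZebIII GAGTACGT/6: at [12, 53, 62, 165, 175] ⇒ [18, 59, 68, 171, 181]
  CdoII AGATTAG/7: at [20, 28, 105, 112, 139, 151, 158, 183, 194, 223] ⇒ [1, 27, 35, 112, 119, 146, 158, 165, 190, 201]
  JekIV GTAC/1: at [0, 14, 45, 55, 64, 78, 84, 88, 118, 127, 167, 177, 204, 216] ⇒ [1, 15, 46, 56, 65, 79, 85, 89, 119, 128, 168, 178, 205, 217]
  XjeV AATAA/4: at [96] ⇒ [100]

All cut coordinates (distinct, sorted): [1, 15, 18, 27, 35, 46, 56, 59, 65, 68, 79, 85, 89, 100, 112, 119, 128, 146, 158, 165, 168, 171, 178, 181, 190, 201, 205, 217]

Fragment lengths:
  1→15: 14 bp
  15→18: 3 bp
  18→27: 9 bp
  27→35: 8 bp
  35→46: 11 bp
  46→56: 10 bp
  56→59: 3 bp
  59→65: 6 bp
  65→68: 3 bp
  68→79: 11 bp
  79→85: 6 bp
  85→89: 4 bp
  89→100: 11 bp
  100→112: 12 bp
  112→119: 7 bp
  119→128: 9 bp
  128→146: 18 bp
  146→158: 12 bp
  158→165: 7 bp
  165→168: 3 bp
  168→171: 3 bp
  171→178: 7 bp
  178→181: 3 bp
  181→190: 9 bp
  190→201: 11 bp
  201→205: 4 bp
  205→217: 12 bp
  217→1 (wrap): 229-217+1 = 13 bp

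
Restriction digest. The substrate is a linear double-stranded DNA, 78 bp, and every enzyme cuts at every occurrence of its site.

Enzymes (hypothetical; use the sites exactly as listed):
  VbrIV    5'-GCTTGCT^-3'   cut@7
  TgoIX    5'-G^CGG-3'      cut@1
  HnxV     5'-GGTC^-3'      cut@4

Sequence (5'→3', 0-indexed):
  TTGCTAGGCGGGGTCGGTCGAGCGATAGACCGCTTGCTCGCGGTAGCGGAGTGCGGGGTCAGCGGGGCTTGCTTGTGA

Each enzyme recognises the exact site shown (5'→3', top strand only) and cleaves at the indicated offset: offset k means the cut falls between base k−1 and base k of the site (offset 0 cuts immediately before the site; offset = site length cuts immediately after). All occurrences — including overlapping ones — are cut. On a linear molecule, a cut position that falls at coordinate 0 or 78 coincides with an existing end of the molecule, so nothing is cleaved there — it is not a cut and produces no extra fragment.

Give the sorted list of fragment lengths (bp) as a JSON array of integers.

Site scan:
  VbrIV GCTTGCT/7: at [31, 66] ⇒ [38, 73]
  TgoIX GCGG/1: at [7, 39, 45, 52, 61] ⇒ [8, 40, 46, 53, 62]
  HnxV GGTC/4: at [11, 15, 56] ⇒ [15, 19, 60]

Pooled cuts: [8, 15, 19, 38, 40, 46, 53, 60, 62, 73]

Fragments:
  [0,8): 8 bp
  [8,15): 7 bp
  [15,19): 4 bp
  [19,38): 19 bp
  [38,40): 2 bp
  [40,46): 6 bp
  [46,53): 7 bp
  [53,60): 7 bp
  [60,62): 2 bp
  [62,73): 11 bp
  [73,78): 5 bp

[2,2,4,5,6,7,7,7,8,11,19]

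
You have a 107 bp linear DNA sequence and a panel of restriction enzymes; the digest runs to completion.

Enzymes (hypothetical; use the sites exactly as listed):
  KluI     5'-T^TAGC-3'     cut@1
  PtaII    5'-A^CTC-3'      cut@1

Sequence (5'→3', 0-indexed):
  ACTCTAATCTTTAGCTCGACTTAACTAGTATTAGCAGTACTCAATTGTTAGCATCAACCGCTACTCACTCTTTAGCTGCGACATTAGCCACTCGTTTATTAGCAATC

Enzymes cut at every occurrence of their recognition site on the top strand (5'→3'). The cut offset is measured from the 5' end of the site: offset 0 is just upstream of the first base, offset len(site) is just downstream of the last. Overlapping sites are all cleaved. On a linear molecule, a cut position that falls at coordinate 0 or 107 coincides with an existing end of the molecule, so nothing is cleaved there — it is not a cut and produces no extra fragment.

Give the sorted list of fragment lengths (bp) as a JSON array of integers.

[1,4,5,6,8,8,9,9,10,12,15,20]

Per-enzyme occurrences:
  KluI TTAGC/1: at [10, 30, 47, 71, 83, 98] ⇒ [11, 31, 48, 72, 84, 99]
  PtaII ACTC/1: at [0, 38, 62, 66, 89] ⇒ [1, 39, 63, 67, 90]

All cut coordinates (distinct, sorted): [1, 11, 31, 39, 48, 63, 67, 72, 84, 90, 99]

Fragment lengths:
  [0,1): 1 bp
  [1,11): 10 bp
  [11,31): 20 bp
  [31,39): 8 bp
  [39,48): 9 bp
  [48,63): 15 bp
  [63,67): 4 bp
  [67,72): 5 bp
  [72,84): 12 bp
  [84,90): 6 bp
  [90,99): 9 bp
  [99,107): 8 bp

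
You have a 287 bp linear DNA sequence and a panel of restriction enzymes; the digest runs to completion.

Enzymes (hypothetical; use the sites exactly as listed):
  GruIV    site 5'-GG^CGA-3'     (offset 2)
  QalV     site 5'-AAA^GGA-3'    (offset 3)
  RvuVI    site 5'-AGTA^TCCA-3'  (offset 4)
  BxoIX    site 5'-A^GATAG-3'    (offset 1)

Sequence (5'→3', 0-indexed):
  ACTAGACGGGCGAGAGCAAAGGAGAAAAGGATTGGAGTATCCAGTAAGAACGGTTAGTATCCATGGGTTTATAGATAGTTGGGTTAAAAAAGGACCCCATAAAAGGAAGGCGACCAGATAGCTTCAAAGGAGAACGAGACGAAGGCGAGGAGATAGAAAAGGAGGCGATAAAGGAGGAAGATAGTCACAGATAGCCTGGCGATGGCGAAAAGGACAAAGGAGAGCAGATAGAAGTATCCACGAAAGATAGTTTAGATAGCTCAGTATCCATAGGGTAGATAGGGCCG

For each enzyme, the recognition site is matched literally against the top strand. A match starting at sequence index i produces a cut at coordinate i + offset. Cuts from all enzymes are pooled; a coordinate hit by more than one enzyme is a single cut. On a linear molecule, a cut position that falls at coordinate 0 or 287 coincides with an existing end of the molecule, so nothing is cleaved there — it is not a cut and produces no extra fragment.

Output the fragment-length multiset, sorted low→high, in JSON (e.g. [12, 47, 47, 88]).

[5,6,6,6,6,6,7,7,7,8,8,9,9,9,10,10,10,10,10,10,11,11,12,12,13,14,17,18,20]

Scan for sites:
  GruIV GGCGA/2: at [8, 108, 143, 163, 197, 203] ⇒ [10, 110, 145, 165, 199, 205]
  QalV AAAGGA/3: at [17, 25, 88, 101, 125, 157, 169, 208, 215] ⇒ [20, 28, 91, 104, 128, 160, 172, 211, 218]
  RvuVI AGTATCCA/4: at [35, 55, 232, 262] ⇒ [39, 59, 236, 266]
  BxoIX AGATAG/1: at [72, 115, 150, 178, 188, 225, 244, 253, 276] ⇒ [73, 116, 151, 179, 189, 226, 245, 254, 277]

Pooled cuts: [10, 20, 28, 39, 59, 73, 91, 104, 110, 116, 128, 145, 151, 160, 165, 172, 179, 189, 199, 205, 211, 218, 226, 236, 245, 254, 266, 277]

Fragment lengths:
  [0,10): 10 bp
  [10,20): 10 bp
  [20,28): 8 bp
  [28,39): 11 bp
  [39,59): 20 bp
  [59,73): 14 bp
  [73,91): 18 bp
  [91,104): 13 bp
  [104,110): 6 bp
  [110,116): 6 bp
  [116,128): 12 bp
  [128,145): 17 bp
  [145,151): 6 bp
  [151,160): 9 bp
  [160,165): 5 bp
  [165,172): 7 bp
  [172,179): 7 bp
  [179,189): 10 bp
  [189,199): 10 bp
  [199,205): 6 bp
  [205,211): 6 bp
  [211,218): 7 bp
  [218,226): 8 bp
  [226,236): 10 bp
  [236,245): 9 bp
  [245,254): 9 bp
  [254,266): 12 bp
  [266,277): 11 bp
  [277,287): 10 bp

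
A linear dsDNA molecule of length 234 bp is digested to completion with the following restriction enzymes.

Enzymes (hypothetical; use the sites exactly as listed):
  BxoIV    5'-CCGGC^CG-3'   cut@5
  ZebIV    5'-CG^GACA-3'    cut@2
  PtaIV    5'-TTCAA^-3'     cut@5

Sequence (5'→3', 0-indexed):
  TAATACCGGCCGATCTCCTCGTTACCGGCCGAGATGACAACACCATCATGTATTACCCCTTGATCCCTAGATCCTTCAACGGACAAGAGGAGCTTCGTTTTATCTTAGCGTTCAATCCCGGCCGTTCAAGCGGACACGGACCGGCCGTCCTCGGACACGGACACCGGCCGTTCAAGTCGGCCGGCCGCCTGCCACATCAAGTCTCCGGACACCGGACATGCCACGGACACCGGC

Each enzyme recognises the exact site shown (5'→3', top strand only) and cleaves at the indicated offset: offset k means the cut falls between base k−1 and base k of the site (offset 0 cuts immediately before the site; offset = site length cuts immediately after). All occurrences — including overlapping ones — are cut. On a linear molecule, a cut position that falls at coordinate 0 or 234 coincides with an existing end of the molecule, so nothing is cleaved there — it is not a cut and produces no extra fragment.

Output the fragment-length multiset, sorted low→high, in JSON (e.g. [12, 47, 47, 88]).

Per-enzyme occurrences:
  BxoIV CCGGCCG/5: at [5, 24, 117, 140, 163, 180] ⇒ [10, 29, 122, 145, 168, 185]
  ZebIV CGGACA/2: at [79, 130, 151, 157, 205, 212, 223] ⇒ [81, 132, 153, 159, 207, 214, 225]
  PtaIV TTCAA/5: at [74, 110, 124, 170] ⇒ [79, 115, 129, 175]

All cut coordinates (distinct, sorted): [10, 29, 79, 81, 115, 122, 129, 132, 145, 153, 159, 168, 175, 185, 207, 214, 225]

Fragments:
  [0,10): 10 bp
  [10,29): 19 bp
  [29,79): 50 bp
  [79,81): 2 bp
  [81,115): 34 bp
  [115,122): 7 bp
  [122,129): 7 bp
  [129,132): 3 bp
  [132,145): 13 bp
  [145,153): 8 bp
  [153,159): 6 bp
  [159,168): 9 bp
  [168,175): 7 bp
  [175,185): 10 bp
  [185,207): 22 bp
  [207,214): 7 bp
  [214,225): 11 bp
  [225,234): 9 bp

[2,3,6,7,7,7,7,8,9,9,10,10,11,13,19,22,34,50]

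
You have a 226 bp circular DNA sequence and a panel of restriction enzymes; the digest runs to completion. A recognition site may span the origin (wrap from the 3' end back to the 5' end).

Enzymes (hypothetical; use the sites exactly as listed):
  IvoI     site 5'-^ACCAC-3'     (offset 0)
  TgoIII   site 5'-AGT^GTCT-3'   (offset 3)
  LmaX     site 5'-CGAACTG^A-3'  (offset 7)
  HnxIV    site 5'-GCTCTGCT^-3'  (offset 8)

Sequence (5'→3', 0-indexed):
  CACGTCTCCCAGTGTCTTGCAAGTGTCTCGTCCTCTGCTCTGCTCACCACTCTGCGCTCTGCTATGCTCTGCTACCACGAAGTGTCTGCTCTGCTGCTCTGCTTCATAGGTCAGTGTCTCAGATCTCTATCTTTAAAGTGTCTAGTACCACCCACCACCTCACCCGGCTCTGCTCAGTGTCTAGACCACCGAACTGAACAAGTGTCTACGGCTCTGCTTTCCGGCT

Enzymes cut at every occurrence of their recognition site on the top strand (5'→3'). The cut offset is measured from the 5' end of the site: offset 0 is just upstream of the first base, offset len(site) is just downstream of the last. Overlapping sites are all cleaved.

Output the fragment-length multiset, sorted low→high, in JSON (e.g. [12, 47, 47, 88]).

[1,4,6,7,7,7,8,10,10,11,12,12,12,15,18,20,21,21,24]

Site scan:
  IvoI (ACCAC, off=0): starts [45, 73, 146, 153, 184] → cuts [45, 73, 146, 153, 184]
  TgoIII (AGTGTCT, off=3): starts [10, 21, 80, 112, 136, 175, 200] → cuts [13, 24, 83, 115, 139, 178, 203]
  LmaX (CGAACTGA, off=7): starts [189] → cuts [196]
  HnxIV (GCTCTGCT, off=8): starts [36, 55, 65, 87, 95, 166, 210] → cuts [44, 63, 73, 95, 103, 174, 218]

All cut coordinates (distinct, sorted): [13, 24, 44, 45, 63, 73, 83, 95, 103, 115, 139, 146, 153, 174, 178, 184, 196, 203, 218]

Fragments:
  13→24: 11 bp
  24→44: 20 bp
  44→45: 1 bp
  45→63: 18 bp
  63→73: 10 bp
  73→83: 10 bp
  83→95: 12 bp
  95→103: 8 bp
  103→115: 12 bp
  115→139: 24 bp
  139→146: 7 bp
  146→153: 7 bp
  153→174: 21 bp
  174→178: 4 bp
  178→184: 6 bp
  184→196: 12 bp
  196→203: 7 bp
  203→218: 15 bp
  218→13 (wrap): 226-218+13 = 21 bp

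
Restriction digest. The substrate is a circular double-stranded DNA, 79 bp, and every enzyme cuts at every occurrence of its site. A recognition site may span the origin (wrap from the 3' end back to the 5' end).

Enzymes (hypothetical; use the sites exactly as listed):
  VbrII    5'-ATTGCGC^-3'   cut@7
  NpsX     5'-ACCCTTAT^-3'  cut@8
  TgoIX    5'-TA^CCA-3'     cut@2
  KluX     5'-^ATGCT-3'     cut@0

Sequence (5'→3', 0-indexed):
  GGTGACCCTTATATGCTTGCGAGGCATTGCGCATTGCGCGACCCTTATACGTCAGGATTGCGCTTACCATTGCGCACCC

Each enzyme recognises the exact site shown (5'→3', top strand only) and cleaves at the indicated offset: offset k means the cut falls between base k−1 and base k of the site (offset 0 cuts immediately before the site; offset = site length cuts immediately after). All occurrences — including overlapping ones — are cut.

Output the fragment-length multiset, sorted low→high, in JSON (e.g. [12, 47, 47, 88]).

[3,7,9,9,15,16,20]

Per-enzyme occurrences:
  VbrII (ATTGCGC, off=7): starts [25, 32, 56, 68] → cuts [32, 39, 63, 75]
  NpsX (ACCCTTAT, off=8): starts [4, 40] → cuts [12, 48]
  TgoIX (TACCA, off=2): starts [64] → cuts [66]
  KluX (ATGCT, off=0): starts [12] → cuts [12]

All cut coordinates (distinct, sorted): [12, 32, 39, 48, 63, 66, 75]

Fragment lengths:
  12→32: 20 bp
  32→39: 7 bp
  39→48: 9 bp
  48→63: 15 bp
  63→66: 3 bp
  66→75: 9 bp
  75→12 (wrap): 79-75+12 = 16 bp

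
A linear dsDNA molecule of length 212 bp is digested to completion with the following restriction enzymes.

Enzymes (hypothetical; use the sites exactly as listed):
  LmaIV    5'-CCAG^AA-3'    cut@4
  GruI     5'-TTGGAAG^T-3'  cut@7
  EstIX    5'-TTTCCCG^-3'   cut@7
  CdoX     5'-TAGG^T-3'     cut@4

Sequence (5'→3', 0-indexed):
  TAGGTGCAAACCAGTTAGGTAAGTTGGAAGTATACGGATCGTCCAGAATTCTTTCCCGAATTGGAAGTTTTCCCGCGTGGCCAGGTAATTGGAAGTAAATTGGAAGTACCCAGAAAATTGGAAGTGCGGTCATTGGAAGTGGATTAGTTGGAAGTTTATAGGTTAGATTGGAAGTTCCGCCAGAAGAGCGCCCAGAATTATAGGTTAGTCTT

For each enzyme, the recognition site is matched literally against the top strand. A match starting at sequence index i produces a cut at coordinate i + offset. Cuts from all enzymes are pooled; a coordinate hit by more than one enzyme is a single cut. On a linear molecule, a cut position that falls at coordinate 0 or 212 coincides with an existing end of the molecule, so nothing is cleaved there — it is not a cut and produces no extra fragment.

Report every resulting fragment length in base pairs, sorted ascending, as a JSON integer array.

Scan for sites:
  LmaIV (CCAGAA, off=4): starts [42, 109, 179, 191] → cuts [46, 113, 183, 195]
  GruI (TTGGAAGT, off=7): starts [23, 60, 88, 99, 117, 132, 147, 167] → cuts [30, 67, 95, 106, 124, 139, 154, 174]
  EstIX (TTTCCCG, off=7): starts [51, 68] → cuts [58, 75]
  CdoX (TAGGT, off=4): starts [0, 15, 158, 200] → cuts [4, 19, 162, 204]

All cut coordinates (distinct, sorted): [4, 19, 30, 46, 58, 67, 75, 95, 106, 113, 124, 139, 154, 162, 174, 183, 195, 204]

Fragments:
  [0,4): 4 bp
  [4,19): 15 bp
  [19,30): 11 bp
  [30,46): 16 bp
  [46,58): 12 bp
  [58,67): 9 bp
  [67,75): 8 bp
  [75,95): 20 bp
  [95,106): 11 bp
  [106,113): 7 bp
  [113,124): 11 bp
  [124,139): 15 bp
  [139,154): 15 bp
  [154,162): 8 bp
  [162,174): 12 bp
  [174,183): 9 bp
  [183,195): 12 bp
  [195,204): 9 bp
  [204,212): 8 bp

[4,7,8,8,8,9,9,9,11,11,11,12,12,12,15,15,15,16,20]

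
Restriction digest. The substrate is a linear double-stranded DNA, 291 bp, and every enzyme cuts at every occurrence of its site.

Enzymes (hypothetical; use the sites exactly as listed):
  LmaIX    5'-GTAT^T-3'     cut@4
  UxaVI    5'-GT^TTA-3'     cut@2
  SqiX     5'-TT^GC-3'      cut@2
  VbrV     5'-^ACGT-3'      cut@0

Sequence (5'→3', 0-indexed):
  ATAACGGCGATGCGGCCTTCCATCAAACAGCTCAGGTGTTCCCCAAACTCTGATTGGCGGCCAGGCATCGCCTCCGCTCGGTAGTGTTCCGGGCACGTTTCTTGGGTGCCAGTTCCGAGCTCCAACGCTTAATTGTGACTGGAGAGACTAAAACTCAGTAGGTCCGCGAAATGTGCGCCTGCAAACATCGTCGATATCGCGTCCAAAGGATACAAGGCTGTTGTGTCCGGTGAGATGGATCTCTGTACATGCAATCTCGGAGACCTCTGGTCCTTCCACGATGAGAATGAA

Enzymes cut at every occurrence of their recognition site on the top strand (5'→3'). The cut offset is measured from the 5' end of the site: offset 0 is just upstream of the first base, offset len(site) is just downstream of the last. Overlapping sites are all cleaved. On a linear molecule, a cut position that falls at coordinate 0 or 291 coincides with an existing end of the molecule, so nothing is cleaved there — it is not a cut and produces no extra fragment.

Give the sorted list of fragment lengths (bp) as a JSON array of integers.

[94,197]

Scan for sites:
  LmaIX (GTATT, off=4): no sites
  UxaVI (GTTTA, off=2): no sites
  SqiX (TTGC, off=2): no sites
  VbrV (ACGT, off=0): starts [94] → cuts [94]

All cut coordinates (distinct, sorted): [94]

Fragments:
  [0,94): 94 bp
  [94,291): 197 bp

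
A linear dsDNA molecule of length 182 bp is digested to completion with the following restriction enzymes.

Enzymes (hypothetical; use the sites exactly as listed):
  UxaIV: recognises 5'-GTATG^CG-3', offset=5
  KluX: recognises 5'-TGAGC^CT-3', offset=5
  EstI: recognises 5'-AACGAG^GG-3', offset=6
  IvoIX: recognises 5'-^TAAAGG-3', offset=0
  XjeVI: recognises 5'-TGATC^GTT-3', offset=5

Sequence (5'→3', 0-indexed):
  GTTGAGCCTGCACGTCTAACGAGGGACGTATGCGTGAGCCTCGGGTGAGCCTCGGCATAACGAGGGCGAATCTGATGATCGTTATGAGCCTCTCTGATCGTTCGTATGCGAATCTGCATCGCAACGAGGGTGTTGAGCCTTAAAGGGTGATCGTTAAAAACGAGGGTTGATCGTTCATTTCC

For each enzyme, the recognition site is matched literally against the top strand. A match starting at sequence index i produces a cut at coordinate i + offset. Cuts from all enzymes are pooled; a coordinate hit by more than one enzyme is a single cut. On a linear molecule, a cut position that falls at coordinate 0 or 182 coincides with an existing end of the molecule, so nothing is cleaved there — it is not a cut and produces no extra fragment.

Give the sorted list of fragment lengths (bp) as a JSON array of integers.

Site scan:
  UxaIV (GTATGCG, off=5): starts [27, 103] → cuts [32, 108]
  KluX (TGAGCCT, off=5): starts [2, 34, 45, 84, 133] → cuts [7, 39, 50, 89, 138]
  EstI (AACGAGGG, off=6): starts [17, 58, 122, 158] → cuts [23, 64, 128, 164]
  IvoIX (TAAAGG, off=0): starts [140] → cuts [140]
  XjeVI (TGATCGTT, off=5): starts [75, 94, 147, 167] → cuts [80, 99, 152, 172]

Pooled cuts: [7, 23, 32, 39, 50, 64, 80, 89, 99, 108, 128, 138, 140, 152, 164, 172]

Fragment lengths:
  [0,7): 7 bp
  [7,23): 16 bp
  [23,32): 9 bp
  [32,39): 7 bp
  [39,50): 11 bp
  [50,64): 14 bp
  [64,80): 16 bp
  [80,89): 9 bp
  [89,99): 10 bp
  [99,108): 9 bp
  [108,128): 20 bp
  [128,138): 10 bp
  [138,140): 2 bp
  [140,152): 12 bp
  [152,164): 12 bp
  [164,172): 8 bp
  [172,182): 10 bp

[2,7,7,8,9,9,9,10,10,10,11,12,12,14,16,16,20]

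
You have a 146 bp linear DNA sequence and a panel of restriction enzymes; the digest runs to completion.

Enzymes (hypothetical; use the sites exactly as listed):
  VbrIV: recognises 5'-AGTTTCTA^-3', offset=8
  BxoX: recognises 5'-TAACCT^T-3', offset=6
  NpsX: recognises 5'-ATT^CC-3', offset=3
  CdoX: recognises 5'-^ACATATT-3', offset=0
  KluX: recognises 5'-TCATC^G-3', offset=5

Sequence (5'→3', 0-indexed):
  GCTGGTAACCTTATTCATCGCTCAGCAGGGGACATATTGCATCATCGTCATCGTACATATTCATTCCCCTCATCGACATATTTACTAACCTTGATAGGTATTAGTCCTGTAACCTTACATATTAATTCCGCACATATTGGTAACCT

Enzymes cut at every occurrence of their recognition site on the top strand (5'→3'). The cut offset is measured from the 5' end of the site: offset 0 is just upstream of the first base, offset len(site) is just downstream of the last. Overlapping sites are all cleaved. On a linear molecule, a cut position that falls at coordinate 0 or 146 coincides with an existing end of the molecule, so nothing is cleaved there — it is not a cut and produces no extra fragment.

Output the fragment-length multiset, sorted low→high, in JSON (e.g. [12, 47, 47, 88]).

[1,1,2,4,6,8,9,11,11,11,12,15,15,16,24]

Scan for sites:
  VbrIV (AGTTTCTA, off=8): no sites
  BxoX (TAACCTT, off=6): starts [5, 85, 109] → cuts [11, 91, 115]
  NpsX (ATTCC, off=3): starts [62, 124] → cuts [65, 127]
  CdoX (ACATATT, off=0): starts [31, 54, 75, 116, 131] → cuts [31, 54, 75, 116, 131]
  KluX (TCATCG, off=5): starts [14, 41, 47, 69] → cuts [19, 46, 52, 74]

All cut coordinates (distinct, sorted): [11, 19, 31, 46, 52, 54, 65, 74, 75, 91, 115, 116, 127, 131]

Fragments:
  [0,11): 11 bp
  [11,19): 8 bp
  [19,31): 12 bp
  [31,46): 15 bp
  [46,52): 6 bp
  [52,54): 2 bp
  [54,65): 11 bp
  [65,74): 9 bp
  [74,75): 1 bp
  [75,91): 16 bp
  [91,115): 24 bp
  [115,116): 1 bp
  [116,127): 11 bp
  [127,131): 4 bp
  [131,146): 15 bp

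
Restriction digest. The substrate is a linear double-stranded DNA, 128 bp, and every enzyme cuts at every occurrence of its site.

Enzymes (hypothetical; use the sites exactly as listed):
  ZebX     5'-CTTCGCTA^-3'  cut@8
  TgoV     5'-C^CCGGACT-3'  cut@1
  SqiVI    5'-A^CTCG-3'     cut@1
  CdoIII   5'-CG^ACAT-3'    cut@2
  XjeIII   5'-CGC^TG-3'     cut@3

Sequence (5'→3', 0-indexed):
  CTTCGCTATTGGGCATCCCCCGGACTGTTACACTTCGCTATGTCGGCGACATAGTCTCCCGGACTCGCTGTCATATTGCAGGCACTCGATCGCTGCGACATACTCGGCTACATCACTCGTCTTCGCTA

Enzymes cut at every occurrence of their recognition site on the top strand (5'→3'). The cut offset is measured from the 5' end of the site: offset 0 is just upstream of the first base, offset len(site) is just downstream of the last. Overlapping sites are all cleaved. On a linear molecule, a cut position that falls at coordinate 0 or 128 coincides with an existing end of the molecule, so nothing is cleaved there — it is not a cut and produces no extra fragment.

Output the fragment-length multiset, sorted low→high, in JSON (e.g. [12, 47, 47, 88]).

Scan for sites:
  ZebX CTTCGCTA/8: at [0, 32, 120] ⇒ [8, 40] (position 128 is a terminus of the linear molecule — no cut)
  TgoV CCCGGACT/1: at [18, 57] ⇒ [19, 58]
  SqiVI ACTCG/1: at [62, 83, 101, 114] ⇒ [63, 84, 102, 115]
  CdoIII CGACAT/2: at [46, 95] ⇒ [48, 97]
  XjeIII CGCTG/3: at [65, 90] ⇒ [68, 93]

Pooled cuts: [8, 19, 40, 48, 58, 63, 68, 84, 93, 97, 102, 115]

Fragments:
  [0,8): 8 bp
  [8,19): 11 bp
  [19,40): 21 bp
  [40,48): 8 bp
  [48,58): 10 bp
  [58,63): 5 bp
  [63,68): 5 bp
  [68,84): 16 bp
  [84,93): 9 bp
  [93,97): 4 bp
  [97,102): 5 bp
  [102,115): 13 bp
  [115,128): 13 bp

[4,5,5,5,8,8,9,10,11,13,13,16,21]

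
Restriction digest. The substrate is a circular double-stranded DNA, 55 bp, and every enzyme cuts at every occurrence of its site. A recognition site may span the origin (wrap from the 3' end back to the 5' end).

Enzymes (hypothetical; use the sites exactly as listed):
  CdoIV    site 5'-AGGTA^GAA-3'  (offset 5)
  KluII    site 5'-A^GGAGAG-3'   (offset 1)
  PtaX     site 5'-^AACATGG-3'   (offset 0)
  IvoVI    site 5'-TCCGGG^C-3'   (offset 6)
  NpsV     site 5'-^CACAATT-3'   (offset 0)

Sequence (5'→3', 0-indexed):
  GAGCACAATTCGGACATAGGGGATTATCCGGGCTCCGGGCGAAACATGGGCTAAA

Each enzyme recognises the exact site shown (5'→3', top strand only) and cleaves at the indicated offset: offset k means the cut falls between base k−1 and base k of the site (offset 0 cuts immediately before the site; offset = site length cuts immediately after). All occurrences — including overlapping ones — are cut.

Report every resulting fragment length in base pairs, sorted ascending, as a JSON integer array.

[3,7,16,29]

Scan for sites:
  CdoIV (AGGTAGAA, off=5): no sites
  KluII (AGGAGAG, off=1): no sites
  PtaX AACATGG/0: at [42] ⇒ [42]
  IvoVI TCCGGGC/6: at [26, 33] ⇒ [32, 39]
  NpsV CACAATT/0: at [3] ⇒ [3]

All cut coordinates (distinct, sorted): [3, 32, 39, 42]

Fragment lengths:
  3→32: 29 bp
  32→39: 7 bp
  39→42: 3 bp
  42→3 (wrap): 55-42+3 = 16 bp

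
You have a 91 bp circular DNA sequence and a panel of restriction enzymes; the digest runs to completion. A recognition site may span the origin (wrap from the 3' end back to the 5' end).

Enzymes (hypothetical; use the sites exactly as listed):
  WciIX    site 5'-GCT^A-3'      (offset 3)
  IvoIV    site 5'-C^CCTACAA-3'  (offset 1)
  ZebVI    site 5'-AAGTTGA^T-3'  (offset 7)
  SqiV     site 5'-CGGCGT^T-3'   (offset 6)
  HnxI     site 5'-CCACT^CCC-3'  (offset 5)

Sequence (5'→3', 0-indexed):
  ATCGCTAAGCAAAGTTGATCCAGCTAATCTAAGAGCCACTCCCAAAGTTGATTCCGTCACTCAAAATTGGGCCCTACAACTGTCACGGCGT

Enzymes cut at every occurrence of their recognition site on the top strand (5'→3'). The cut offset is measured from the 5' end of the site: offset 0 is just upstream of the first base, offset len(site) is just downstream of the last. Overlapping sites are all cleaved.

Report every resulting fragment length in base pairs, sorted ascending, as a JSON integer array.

Per-enzyme occurrences:
  WciIX GCTA/3: at [3, 22] ⇒ [6, 25]
  IvoIV CCCTACAA/1: at [71] ⇒ [72]
  ZebVI AAGTTGAT/7: at [11, 44] ⇒ [18, 51]
  SqiV (CGGCGTT, off=6): no sites
  HnxI CCACTCCC/5: at [35] ⇒ [40]

Pooled cuts: [6, 18, 25, 40, 51, 72]

Fragments:
  6→18: 12 bp
  18→25: 7 bp
  25→40: 15 bp
  40→51: 11 bp
  51→72: 21 bp
  72→6 (wrap): 91-72+6 = 25 bp

[7,11,12,15,21,25]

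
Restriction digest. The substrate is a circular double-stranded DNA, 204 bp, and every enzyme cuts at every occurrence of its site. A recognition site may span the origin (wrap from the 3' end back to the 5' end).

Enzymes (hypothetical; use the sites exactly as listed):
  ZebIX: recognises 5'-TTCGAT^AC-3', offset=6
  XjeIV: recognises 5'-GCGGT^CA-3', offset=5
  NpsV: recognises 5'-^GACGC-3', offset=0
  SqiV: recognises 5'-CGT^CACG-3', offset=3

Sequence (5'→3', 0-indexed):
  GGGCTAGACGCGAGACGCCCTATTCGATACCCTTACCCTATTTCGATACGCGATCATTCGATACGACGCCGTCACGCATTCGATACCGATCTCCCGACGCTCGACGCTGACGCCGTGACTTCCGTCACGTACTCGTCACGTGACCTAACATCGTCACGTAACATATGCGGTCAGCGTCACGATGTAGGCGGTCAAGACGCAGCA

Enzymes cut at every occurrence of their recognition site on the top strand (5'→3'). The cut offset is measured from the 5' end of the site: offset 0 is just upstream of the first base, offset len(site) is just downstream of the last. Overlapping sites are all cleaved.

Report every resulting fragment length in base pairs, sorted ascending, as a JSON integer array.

[2,3,6,6,7,7,8,11,11,12,15,15,15,15,17,17,18,19]

Site scan:
  ZebIX (TTCGATAC, off=6): starts [22, 41, 56, 78] → cuts [28, 47, 62, 84]
  XjeIV (GCGGTCA, off=5): starts [166, 187] → cuts [171, 192]
  NpsV (GACGC, off=0): starts [6, 13, 64, 95, 102, 108, 195] → cuts [6, 13, 64, 95, 102, 108, 195]
  SqiV (CGTCACG, off=3): starts [69, 122, 133, 151, 174] → cuts [72, 125, 136, 154, 177]

Pooled cuts: [6, 13, 28, 47, 62, 64, 72, 84, 95, 102, 108, 125, 136, 154, 171, 177, 192, 195]

Fragment lengths:
  6→13: 7 bp
  13→28: 15 bp
  28→47: 19 bp
  47→62: 15 bp
  62→64: 2 bp
  64→72: 8 bp
  72→84: 12 bp
  84→95: 11 bp
  95→102: 7 bp
  102→108: 6 bp
  108→125: 17 bp
  125→136: 11 bp
  136→154: 18 bp
  154→171: 17 bp
  171→177: 6 bp
  177→192: 15 bp
  192→195: 3 bp
  195→6 (wrap): 204-195+6 = 15 bp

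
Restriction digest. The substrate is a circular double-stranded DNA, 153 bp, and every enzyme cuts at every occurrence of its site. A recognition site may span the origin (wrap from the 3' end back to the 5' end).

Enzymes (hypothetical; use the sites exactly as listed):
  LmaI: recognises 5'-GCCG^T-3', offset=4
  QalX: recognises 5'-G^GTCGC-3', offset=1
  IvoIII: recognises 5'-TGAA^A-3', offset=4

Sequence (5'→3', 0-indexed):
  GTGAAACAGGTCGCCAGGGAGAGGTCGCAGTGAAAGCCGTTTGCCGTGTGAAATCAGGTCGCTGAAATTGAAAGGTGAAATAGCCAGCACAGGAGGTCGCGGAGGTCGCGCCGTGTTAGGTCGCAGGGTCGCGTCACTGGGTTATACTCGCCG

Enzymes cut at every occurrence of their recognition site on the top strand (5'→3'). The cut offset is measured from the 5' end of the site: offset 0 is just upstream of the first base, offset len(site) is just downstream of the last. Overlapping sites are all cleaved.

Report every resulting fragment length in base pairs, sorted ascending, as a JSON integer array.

Scan for sites:
  LmaI (GCCGT, off=4): starts [35, 42, 109] → cuts [39, 46, 113]
  QalX (GGTCGC, off=1): starts [8, 22, 56, 94, 103, 118, 126] → cuts [9, 23, 57, 95, 104, 119, 127]
  IvoIII (TGAAA, off=4): starts [1, 30, 48, 62, 68, 75] → cuts [5, 34, 52, 66, 72, 79]

All cut coordinates (distinct, sorted): [5, 9, 23, 34, 39, 46, 52, 57, 66, 72, 79, 95, 104, 113, 119, 127]

Fragments:
  5→9: 4 bp
  9→23: 14 bp
  23→34: 11 bp
  34→39: 5 bp
  39→46: 7 bp
  46→52: 6 bp
  52→57: 5 bp
  57→66: 9 bp
  66→72: 6 bp
  72→79: 7 bp
  79→95: 16 bp
  95→104: 9 bp
  104→113: 9 bp
  113→119: 6 bp
  119→127: 8 bp
  127→5 (wrap): 153-127+5 = 31 bp

[4,5,5,6,6,6,7,7,8,9,9,9,11,14,16,31]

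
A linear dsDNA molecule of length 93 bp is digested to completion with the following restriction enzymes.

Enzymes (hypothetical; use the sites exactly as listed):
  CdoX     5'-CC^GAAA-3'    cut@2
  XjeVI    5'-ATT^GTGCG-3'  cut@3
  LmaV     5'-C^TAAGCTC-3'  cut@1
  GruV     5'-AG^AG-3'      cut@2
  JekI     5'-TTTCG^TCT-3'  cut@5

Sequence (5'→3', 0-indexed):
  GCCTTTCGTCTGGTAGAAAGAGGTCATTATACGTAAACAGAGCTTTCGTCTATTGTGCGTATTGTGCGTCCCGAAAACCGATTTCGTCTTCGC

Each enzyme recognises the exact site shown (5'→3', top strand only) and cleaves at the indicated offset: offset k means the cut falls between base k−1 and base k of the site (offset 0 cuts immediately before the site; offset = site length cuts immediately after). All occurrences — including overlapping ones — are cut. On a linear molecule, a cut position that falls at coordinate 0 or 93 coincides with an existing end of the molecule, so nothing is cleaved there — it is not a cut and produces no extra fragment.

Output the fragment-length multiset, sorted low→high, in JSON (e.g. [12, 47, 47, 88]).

[6,7,8,8,9,9,12,14,20]

Scan for sites:
  CdoX (CCGAAA, off=2): starts [70] → cuts [72]
  XjeVI (ATTGTGCG, off=3): starts [51, 60] → cuts [54, 63]
  LmaV (CTAAGCTC, off=1): no sites
  GruV (AGAG, off=2): starts [18, 38] → cuts [20, 40]
  JekI (TTTCGTCT, off=5): starts [3, 43, 81] → cuts [8, 48, 86]

Pooled cuts: [8, 20, 40, 48, 54, 63, 72, 86]

Fragments:
  [0,8): 8 bp
  [8,20): 12 bp
  [20,40): 20 bp
  [40,48): 8 bp
  [48,54): 6 bp
  [54,63): 9 bp
  [63,72): 9 bp
  [72,86): 14 bp
  [86,93): 7 bp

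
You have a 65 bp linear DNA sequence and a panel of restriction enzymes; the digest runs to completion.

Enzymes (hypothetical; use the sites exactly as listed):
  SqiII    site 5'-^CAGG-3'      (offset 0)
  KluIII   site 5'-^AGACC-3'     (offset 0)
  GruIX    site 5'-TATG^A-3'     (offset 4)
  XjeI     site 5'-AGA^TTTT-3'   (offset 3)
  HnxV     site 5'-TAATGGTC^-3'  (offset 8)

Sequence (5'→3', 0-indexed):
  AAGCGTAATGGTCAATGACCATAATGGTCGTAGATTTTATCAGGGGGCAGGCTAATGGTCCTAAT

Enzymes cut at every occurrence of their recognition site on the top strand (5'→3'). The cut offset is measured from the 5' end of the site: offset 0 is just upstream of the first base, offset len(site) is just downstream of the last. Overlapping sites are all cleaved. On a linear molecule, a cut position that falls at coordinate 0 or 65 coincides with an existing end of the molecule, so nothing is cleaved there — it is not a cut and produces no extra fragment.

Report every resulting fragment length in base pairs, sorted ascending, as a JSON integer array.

Per-enzyme occurrences:
  SqiII CAGG/0: at [40, 47] ⇒ [40, 47]
  KluIII (AGACC, off=0): no sites
  GruIX (TATGA, off=4): no sites
  XjeI AGATTTT/3: at [31] ⇒ [34]
  HnxV TAATGGTC/8: at [5, 21, 52] ⇒ [13, 29, 60]

Pooled cuts: [13, 29, 34, 40, 47, 60]

Fragments:
  [0,13): 13 bp
  [13,29): 16 bp
  [29,34): 5 bp
  [34,40): 6 bp
  [40,47): 7 bp
  [47,60): 13 bp
  [60,65): 5 bp

[5,5,6,7,13,13,16]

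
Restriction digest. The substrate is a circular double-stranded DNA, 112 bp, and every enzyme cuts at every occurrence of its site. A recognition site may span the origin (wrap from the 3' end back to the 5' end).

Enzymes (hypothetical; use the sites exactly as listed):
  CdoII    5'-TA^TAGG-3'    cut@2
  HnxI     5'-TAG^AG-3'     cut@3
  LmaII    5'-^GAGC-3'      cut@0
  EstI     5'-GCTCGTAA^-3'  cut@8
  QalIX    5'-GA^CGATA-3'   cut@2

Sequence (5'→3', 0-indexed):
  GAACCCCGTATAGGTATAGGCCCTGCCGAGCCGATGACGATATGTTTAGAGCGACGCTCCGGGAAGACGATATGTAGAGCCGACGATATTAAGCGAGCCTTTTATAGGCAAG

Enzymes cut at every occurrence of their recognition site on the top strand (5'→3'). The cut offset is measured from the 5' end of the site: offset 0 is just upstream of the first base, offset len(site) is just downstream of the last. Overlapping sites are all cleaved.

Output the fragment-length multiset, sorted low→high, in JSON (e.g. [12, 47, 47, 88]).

[1,1,6,6,9,10,10,11,11,11,18,18]

Site scan:
  CdoII TATAGG/2: at [8, 14, 102] ⇒ [10, 16, 104]
  HnxI TAGAG/3: at [46, 74] ⇒ [49, 77]
  LmaII GAGC/0: at [27, 48, 76, 94] ⇒ [27, 48, 76, 94]
  EstI (GCTCGTAA, off=8): no sites
  QalIX GACGATA/2: at [35, 65, 81] ⇒ [37, 67, 83]

All cut coordinates (distinct, sorted): [10, 16, 27, 37, 48, 49, 67, 76, 77, 83, 94, 104]

Fragment lengths:
  10→16: 6 bp
  16→27: 11 bp
  27→37: 10 bp
  37→48: 11 bp
  48→49: 1 bp
  49→67: 18 bp
  67→76: 9 bp
  76→77: 1 bp
  77→83: 6 bp
  83→94: 11 bp
  94→104: 10 bp
  104→10 (wrap): 112-104+10 = 18 bp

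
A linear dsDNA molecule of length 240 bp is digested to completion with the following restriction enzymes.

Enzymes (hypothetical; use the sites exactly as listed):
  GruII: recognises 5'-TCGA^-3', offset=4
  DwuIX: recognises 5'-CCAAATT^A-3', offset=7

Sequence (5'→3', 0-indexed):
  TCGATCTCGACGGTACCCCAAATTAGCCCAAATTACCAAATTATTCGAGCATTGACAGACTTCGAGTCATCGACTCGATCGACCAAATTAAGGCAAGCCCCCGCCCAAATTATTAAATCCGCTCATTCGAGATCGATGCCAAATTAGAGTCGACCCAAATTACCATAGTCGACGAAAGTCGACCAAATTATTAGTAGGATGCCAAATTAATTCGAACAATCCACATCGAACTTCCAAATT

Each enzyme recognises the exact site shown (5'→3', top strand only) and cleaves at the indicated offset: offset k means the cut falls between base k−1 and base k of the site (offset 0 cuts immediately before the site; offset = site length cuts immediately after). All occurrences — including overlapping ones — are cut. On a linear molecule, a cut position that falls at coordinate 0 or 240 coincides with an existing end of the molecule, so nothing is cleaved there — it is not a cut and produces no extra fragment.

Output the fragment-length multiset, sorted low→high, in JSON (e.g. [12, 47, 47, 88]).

[4,4,5,6,6,6,7,7,7,8,8,8,8,9,10,10,11,11,14,14,17,19,19,22]

Scan for sites:
  GruII (TCGA, off=4): starts [0, 6, 44, 61, 69, 74, 78, 126, 132, 149, 168, 178, 211, 225] → cuts [4, 10, 48, 65, 73, 78, 82, 130, 136, 153, 172, 182, 215, 229]
  DwuIX (CCAAATTA, off=7): starts [17, 27, 35, 82, 104, 138, 154, 182, 201] → cuts [24, 34, 42, 89, 111, 145, 161, 189, 208]

Pooled cuts: [4, 10, 24, 34, 42, 48, 65, 73, 78, 82, 89, 111, 130, 136, 145, 153, 161, 172, 182, 189, 208, 215, 229]

Fragments:
  [0,4): 4 bp
  [4,10): 6 bp
  [10,24): 14 bp
  [24,34): 10 bp
  [34,42): 8 bp
  [42,48): 6 bp
  [48,65): 17 bp
  [65,73): 8 bp
  [73,78): 5 bp
  [78,82): 4 bp
  [82,89): 7 bp
  [89,111): 22 bp
  [111,130): 19 bp
  [130,136): 6 bp
  [136,145): 9 bp
  [145,153): 8 bp
  [153,161): 8 bp
  [161,172): 11 bp
  [172,182): 10 bp
  [182,189): 7 bp
  [189,208): 19 bp
  [208,215): 7 bp
  [215,229): 14 bp
  [229,240): 11 bp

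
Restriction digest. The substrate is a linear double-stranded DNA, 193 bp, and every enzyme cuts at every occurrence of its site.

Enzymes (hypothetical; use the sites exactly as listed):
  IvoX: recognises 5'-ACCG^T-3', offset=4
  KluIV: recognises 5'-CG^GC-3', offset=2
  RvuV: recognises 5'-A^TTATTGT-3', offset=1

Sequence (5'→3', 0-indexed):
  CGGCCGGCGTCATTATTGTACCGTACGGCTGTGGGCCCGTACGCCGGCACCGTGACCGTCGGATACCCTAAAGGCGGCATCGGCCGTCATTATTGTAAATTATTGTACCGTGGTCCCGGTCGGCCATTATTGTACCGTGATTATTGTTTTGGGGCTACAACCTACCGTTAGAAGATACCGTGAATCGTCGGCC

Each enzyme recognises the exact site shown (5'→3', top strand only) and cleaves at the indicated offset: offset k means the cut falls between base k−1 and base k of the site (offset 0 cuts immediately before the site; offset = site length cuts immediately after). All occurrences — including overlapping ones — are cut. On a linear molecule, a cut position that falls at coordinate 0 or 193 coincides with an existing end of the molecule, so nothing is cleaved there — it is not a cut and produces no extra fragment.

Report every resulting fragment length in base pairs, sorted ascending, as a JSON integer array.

Site scan:
  IvoX (ACCGT, off=4): starts [19, 48, 54, 106, 133, 163, 176] → cuts [23, 52, 58, 110, 137, 167, 180]
  KluIV (CGGC, off=2): starts [0, 4, 25, 44, 74, 80, 120, 188] → cuts [2, 6, 27, 46, 76, 82, 122, 190]
  RvuV (ATTATTGT, off=1): starts [11, 88, 98, 125, 139] → cuts [12, 89, 99, 126, 140]

All cut coordinates (distinct, sorted): [2, 6, 12, 23, 27, 46, 52, 58, 76, 82, 89, 99, 110, 122, 126, 137, 140, 167, 180, 190]

Fragments:
  [0,2): 2 bp
  [2,6): 4 bp
  [6,12): 6 bp
  [12,23): 11 bp
  [23,27): 4 bp
  [27,46): 19 bp
  [46,52): 6 bp
  [52,58): 6 bp
  [58,76): 18 bp
  [76,82): 6 bp
  [82,89): 7 bp
  [89,99): 10 bp
  [99,110): 11 bp
  [110,122): 12 bp
  [122,126): 4 bp
  [126,137): 11 bp
  [137,140): 3 bp
  [140,167): 27 bp
  [167,180): 13 bp
  [180,190): 10 bp
  [190,193): 3 bp

[2,3,3,4,4,4,6,6,6,6,7,10,10,11,11,11,12,13,18,19,27]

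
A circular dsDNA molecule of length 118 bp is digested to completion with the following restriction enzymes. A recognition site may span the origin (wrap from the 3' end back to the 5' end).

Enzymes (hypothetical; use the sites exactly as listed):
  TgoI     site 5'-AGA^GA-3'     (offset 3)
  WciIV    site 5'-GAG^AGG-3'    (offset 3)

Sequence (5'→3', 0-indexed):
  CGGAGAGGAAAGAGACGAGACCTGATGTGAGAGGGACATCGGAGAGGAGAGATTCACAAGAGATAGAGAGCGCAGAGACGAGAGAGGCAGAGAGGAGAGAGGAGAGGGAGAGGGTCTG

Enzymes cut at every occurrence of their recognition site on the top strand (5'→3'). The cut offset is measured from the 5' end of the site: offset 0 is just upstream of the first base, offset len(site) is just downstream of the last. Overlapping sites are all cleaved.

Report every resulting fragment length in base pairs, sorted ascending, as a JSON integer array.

Scan for sites:
  TgoI (AGAGA, off=3): starts [10, 47, 58, 64, 73, 80, 88, 95] → cuts [13, 50, 61, 67, 76, 83, 91, 98]
  WciIV (GAGAGG, off=3): starts [2, 28, 41, 81, 89, 96, 101, 107] → cuts [5, 31, 44, 84, 92, 99, 104, 110]

Pooled cuts: [5, 13, 31, 44, 50, 61, 67, 76, 83, 84, 91, 92, 98, 99, 104, 110]

Fragment lengths:
  5→13: 8 bp
  13→31: 18 bp
  31→44: 13 bp
  44→50: 6 bp
  50→61: 11 bp
  61→67: 6 bp
  67→76: 9 bp
  76→83: 7 bp
  83→84: 1 bp
  84→91: 7 bp
  91→92: 1 bp
  92→98: 6 bp
  98→99: 1 bp
  99→104: 5 bp
  104→110: 6 bp
  110→5 (wrap): 118-110+5 = 13 bp

[1,1,1,5,6,6,6,6,7,7,8,9,11,13,13,18]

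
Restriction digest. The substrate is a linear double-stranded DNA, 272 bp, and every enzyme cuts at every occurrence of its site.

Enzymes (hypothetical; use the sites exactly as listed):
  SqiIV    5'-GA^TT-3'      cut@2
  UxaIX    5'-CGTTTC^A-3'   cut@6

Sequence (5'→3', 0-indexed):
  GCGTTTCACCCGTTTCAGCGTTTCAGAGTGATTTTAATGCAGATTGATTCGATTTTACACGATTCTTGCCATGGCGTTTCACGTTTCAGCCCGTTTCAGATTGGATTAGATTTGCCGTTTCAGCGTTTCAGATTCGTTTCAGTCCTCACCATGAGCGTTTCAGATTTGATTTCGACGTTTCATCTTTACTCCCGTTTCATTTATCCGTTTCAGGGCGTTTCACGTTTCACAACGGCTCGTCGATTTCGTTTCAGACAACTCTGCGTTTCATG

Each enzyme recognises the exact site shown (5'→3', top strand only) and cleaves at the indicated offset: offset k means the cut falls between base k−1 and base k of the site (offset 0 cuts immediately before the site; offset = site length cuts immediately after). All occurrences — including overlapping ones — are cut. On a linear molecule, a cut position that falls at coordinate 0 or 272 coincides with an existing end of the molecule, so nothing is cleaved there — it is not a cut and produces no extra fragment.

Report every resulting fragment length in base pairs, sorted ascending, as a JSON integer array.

[3,3,3,3,4,5,5,5,5,7,7,7,7,8,8,8,9,9,10,10,10,11,12,12,13,15,17,17,18,21]

Site scan:
  SqiIV GATT/2: at [29, 41, 45, 50, 60, 98, 103, 108, 130, 162, 167, 241] ⇒ [31, 43, 47, 52, 62, 100, 105, 110, 132, 164, 169, 243]
  UxaIX CGTTTCA/6: at [1, 10, 18, 74, 81, 91, 115, 123, 134, 155, 175, 192, 205, 215, 222, 246, 263] ⇒ [7, 16, 24, 80, 87, 97, 121, 129, 140, 161, 181, 198, 211, 221, 228, 252, 269]

Pooled cuts: [7, 16, 24, 31, 43, 47, 52, 62, 80, 87, 97, 100, 105, 110, 121, 129, 132, 140, 161, 164, 169, 181, 198, 211, 221, 228, 243, 252, 269]

Fragments:
  [0,7): 7 bp
  [7,16): 9 bp
  [16,24): 8 bp
  [24,31): 7 bp
  [31,43): 12 bp
  [43,47): 4 bp
  [47,52): 5 bp
  [52,62): 10 bp
  [62,80): 18 bp
  [80,87): 7 bp
  [87,97): 10 bp
  [97,100): 3 bp
  [100,105): 5 bp
  [105,110): 5 bp
  [110,121): 11 bp
  [121,129): 8 bp
  [129,132): 3 bp
  [132,140): 8 bp
  [140,161): 21 bp
  [161,164): 3 bp
  [164,169): 5 bp
  [169,181): 12 bp
  [181,198): 17 bp
  [198,211): 13 bp
  [211,221): 10 bp
  [221,228): 7 bp
  [228,243): 15 bp
  [243,252): 9 bp
  [252,269): 17 bp
  [269,272): 3 bp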